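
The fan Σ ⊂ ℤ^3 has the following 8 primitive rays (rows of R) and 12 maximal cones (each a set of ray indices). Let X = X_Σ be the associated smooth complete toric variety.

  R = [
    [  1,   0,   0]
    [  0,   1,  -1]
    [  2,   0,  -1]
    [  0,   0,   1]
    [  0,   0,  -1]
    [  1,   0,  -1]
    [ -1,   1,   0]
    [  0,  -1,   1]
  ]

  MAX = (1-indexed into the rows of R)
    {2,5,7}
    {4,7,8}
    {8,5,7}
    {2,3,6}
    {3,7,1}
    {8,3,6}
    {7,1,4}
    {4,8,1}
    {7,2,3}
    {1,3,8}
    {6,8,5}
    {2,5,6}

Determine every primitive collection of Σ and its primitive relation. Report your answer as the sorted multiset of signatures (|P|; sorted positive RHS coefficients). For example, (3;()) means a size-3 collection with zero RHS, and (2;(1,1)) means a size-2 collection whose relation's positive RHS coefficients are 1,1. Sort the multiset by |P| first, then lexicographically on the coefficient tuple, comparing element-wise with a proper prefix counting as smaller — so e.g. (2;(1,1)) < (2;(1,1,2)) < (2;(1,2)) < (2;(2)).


12 collections generate NE(X_Σ); each relation:

  P = {2,8}:  v_{2} + v_{8} = 0 — sig = (2;())
  P = {4,5}:  v_{4} + v_{5} = 0 — sig = (2;())
  P = {1,5}:  v_{1} + v_{5} = v_{6} — sig = (2;(1))
  P = {1,6}:  v_{1} + v_{6} = v_{3} — sig = (2;(1))
  P = {4,6}:  v_{4} + v_{6} = v_{1} — sig = (2;(1))
  P = {6,7}:  v_{6} + v_{7} = v_{2} — sig = (2;(1))
  P = {1,2}:  v_{1} + v_{2} = v_{3} + v_{7} — sig = (2;(1,1))
  P = {2,4}:  v_{2} + v_{4} = v_{1} + v_{7} — sig = (2;(1,1))
  P = {3,4}:  v_{3} + v_{4} = 2·v_{1} — sig = (2;(2))
  P = {3,5}:  v_{3} + v_{5} = 2·v_{6} — sig = (2;(2))
  P = {1,7,8}:  v_{1} + v_{7} + v_{8} = v_{4} — sig = (3;(1))
  P = {3,7,8}:  v_{3} + v_{7} + v_{8} = v_{1} — sig = (3;(1))

Signatures (|P|; sorted positive RHS coefficients), sorted:
[(2;()), (2;()), (2;(1)), (2;(1)), (2;(1)), (2;(1)), (2;(1,1)), (2;(1,1)), (2;(2)), (2;(2)), (3;(1)), (3;(1))]


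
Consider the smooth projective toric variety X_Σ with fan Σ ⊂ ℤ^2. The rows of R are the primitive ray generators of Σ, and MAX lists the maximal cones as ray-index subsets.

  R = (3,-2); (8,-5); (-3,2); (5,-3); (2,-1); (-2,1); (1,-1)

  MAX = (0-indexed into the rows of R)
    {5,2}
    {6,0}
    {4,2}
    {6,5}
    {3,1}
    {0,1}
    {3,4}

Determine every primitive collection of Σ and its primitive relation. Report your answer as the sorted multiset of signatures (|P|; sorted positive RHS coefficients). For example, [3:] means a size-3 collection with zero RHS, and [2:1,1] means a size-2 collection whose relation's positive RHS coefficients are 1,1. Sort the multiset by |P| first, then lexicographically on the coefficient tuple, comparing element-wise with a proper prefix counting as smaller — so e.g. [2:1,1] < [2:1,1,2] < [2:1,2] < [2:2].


|primitive collections| = 14. Relations:

  • {0,2}:  v_{0} + v_{2} = 0  so sig = [2:]
  • {4,5}:  v_{4} + v_{5} = 0  so sig = [2:]
  • {0,3}:  v_{0} + v_{3} = v_{1}  so sig = [2:1]
  • {0,4}:  v_{0} + v_{4} = v_{3}  so sig = [2:1]
  • {0,5}:  v_{0} + v_{5} = v_{6}  so sig = [2:1]
  • {1,2}:  v_{1} + v_{2} = v_{3}  so sig = [2:1]
  • {2,3}:  v_{2} + v_{3} = v_{4}  so sig = [2:1]
  • {2,6}:  v_{2} + v_{6} = v_{5}  so sig = [2:1]
  • {3,5}:  v_{3} + v_{5} = v_{0}  so sig = [2:1]
  • {4,6}:  v_{4} + v_{6} = v_{0}  so sig = [2:1]
  • {1,4}:  v_{1} + v_{4} = 2·v_{3}  so sig = [2:2]
  • {1,5}:  v_{1} + v_{5} = 2·v_{0}  so sig = [2:2]
  • {3,6}:  v_{3} + v_{6} = 2·v_{0}  so sig = [2:2]
  • {1,6}:  v_{1} + v_{6} = 3·v_{0}  so sig = [2:3]

Signatures (|P|; sorted positive RHS coefficients), sorted:
    |P|=2: 14 collections, coeffs (), (), (1), (1), (1), (1), (1), (1), (1), (1), (2), (2), (2), (3)


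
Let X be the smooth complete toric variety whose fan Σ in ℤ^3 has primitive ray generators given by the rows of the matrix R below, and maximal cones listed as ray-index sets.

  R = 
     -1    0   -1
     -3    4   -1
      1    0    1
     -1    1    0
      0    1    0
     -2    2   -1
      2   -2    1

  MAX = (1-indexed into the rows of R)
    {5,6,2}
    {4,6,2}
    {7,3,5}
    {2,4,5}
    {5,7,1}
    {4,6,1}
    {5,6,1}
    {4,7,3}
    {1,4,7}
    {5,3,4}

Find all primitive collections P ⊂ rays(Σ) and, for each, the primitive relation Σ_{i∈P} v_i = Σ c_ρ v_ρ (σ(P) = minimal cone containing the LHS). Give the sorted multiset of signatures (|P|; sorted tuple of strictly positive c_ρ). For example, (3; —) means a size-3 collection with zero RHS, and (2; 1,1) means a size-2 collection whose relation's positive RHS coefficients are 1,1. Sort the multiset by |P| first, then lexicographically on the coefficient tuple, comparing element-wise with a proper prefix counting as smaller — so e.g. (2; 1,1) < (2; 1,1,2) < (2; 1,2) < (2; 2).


9 minimal non-faces of Δ(Σ) (on 7 rays):

  P={1,3}:  v_{1} + v_{3} = 0 — sig = (2; —)
  P={6,7}:  v_{6} + v_{7} = 0 — sig = (2; —)
  P={2,7}:  v_{2} + v_{7} = v_{4} + v_{5} — sig = (2; 1,1)
  P={3,6}:  v_{3} + v_{6} = v_{4} + v_{5} — sig = (2; 1,1)
  P={1,2}:  v_{1} + v_{2} = 2·v_{6} — sig = (2; 2)
  P={2,3}:  v_{2} + v_{3} = 2·v_{4} + 2·v_{5} — sig = (2; 2,2)
  P={1,4,5}:  v_{1} + v_{4} + v_{5} = v_{6} — sig = (3; 1)
  P={4,5,6}:  v_{4} + v_{5} + v_{6} = v_{2} — sig = (3; 1)
  P={4,5,7}:  v_{4} + v_{5} + v_{7} = v_{3} — sig = (3; 1)

so the primitive-relation signature multiset is
    |P|=2: 6 collections, coeffs (), (), (1,1), (1,1), (2), (2,2)
    |P|=3: 3 collections, coeffs (1), (1), (1)


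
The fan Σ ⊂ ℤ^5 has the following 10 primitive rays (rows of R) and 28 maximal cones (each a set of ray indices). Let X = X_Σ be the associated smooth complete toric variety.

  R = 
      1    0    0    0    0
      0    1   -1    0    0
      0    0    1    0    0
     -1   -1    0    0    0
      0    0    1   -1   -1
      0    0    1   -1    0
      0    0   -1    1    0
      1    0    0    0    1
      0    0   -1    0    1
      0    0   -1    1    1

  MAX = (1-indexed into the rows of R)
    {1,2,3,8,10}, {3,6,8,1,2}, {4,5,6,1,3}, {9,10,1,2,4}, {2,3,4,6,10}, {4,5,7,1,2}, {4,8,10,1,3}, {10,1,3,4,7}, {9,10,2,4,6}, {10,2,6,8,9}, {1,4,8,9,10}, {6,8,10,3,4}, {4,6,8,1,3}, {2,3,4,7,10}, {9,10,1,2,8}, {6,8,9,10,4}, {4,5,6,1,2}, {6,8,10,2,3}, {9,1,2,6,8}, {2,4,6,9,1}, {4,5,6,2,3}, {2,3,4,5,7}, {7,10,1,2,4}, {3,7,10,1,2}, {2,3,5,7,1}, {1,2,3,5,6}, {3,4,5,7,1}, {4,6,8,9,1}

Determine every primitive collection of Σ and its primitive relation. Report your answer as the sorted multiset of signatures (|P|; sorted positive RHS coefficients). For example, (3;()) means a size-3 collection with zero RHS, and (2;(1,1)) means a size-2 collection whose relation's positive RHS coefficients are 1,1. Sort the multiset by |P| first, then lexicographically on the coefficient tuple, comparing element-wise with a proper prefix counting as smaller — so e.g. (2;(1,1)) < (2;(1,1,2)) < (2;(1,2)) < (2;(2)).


Primitive collections (10):

  • {5,10}:  v_{5} + v_{10} = 0  ⇒ sig = (2;())
  • {6,7}:  v_{6} + v_{7} = 0  ⇒ sig = (2;())
  • {3,9}:  v_{3} + v_{9} = v_{6} + v_{10}  ⇒ sig = (2;(1,1))
  • {5,8}:  v_{5} + v_{8} = v_{1} + v_{6}  ⇒ sig = (2;(1,1))
  • {7,8}:  v_{7} + v_{8} = v_{1} + v_{10}  ⇒ sig = (2;(1,1))
  • {5,9}:  v_{5} + v_{9} = v_{1} + v_{2} + v_{4} + v_{6}  ⇒ sig = (2;(1,1,1,1))
  • {7,9}:  v_{7} + v_{9} = v_{1} + v_{2} + v_{4} + v_{10}  ⇒ sig = (2;(1,1,1,1))
  • {1,6,10}:  v_{1} + v_{6} + v_{10} = v_{8}  ⇒ sig = (3;(1))
  • {2,4,8}:  v_{2} + v_{4} + v_{8} = v_{9}  ⇒ sig = (3;(1))
  • {1,2,3,4}:  v_{1} + v_{2} + v_{3} + v_{4} = 0  ⇒ sig = (4;())

Signatures (|P|; sorted positive RHS coefficients), sorted:
[(2;()), (2;()), (2;(1,1)), (2;(1,1)), (2;(1,1)), (2;(1,1,1,1)), (2;(1,1,1,1)), (3;(1)), (3;(1)), (4;())]


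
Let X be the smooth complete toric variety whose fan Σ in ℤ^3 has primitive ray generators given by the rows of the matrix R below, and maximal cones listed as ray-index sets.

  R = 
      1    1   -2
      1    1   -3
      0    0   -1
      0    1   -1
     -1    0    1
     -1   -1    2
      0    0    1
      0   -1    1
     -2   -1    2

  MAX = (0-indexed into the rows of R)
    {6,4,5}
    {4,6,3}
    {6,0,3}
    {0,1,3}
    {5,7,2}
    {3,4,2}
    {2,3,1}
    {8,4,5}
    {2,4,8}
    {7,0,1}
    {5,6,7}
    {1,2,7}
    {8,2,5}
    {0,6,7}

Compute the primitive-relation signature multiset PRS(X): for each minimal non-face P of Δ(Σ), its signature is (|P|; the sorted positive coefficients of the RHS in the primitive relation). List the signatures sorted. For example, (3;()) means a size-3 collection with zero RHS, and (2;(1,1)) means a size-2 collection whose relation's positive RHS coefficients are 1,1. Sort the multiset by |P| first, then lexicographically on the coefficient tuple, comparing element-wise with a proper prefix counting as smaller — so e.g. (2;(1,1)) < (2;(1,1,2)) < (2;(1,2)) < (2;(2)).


16 collections generate NE(X_Σ); each relation:

  {0,5}:  v_{0} + v_{5} = 0  ⟹  sig = (2;())
  {2,6}:  v_{2} + v_{6} = 0  ⟹  sig = (2;())
  {3,7}:  v_{3} + v_{7} = 0  ⟹  sig = (2;())
  {0,2}:  v_{0} + v_{2} = v_{1}  ⟹  sig = (2;(1))
  {0,4}:  v_{0} + v_{4} = v_{3}  ⟹  sig = (2;(1))
  {1,5}:  v_{1} + v_{5} = v_{2}  ⟹  sig = (2;(1))
  {1,6}:  v_{1} + v_{6} = v_{0}  ⟹  sig = (2;(1))
  {3,5}:  v_{3} + v_{5} = v_{4}  ⟹  sig = (2;(1))
  {4,7}:  v_{4} + v_{7} = v_{5}  ⟹  sig = (2;(1))
  {0,8}:  v_{0} + v_{8} = v_{2} + v_{4}  ⟹  sig = (2;(1,1))
  {1,4}:  v_{1} + v_{4} = v_{2} + v_{3}  ⟹  sig = (2;(1,1))
  {6,8}:  v_{6} + v_{8} = v_{4} + v_{5}  ⟹  sig = (2;(1,1))
  {1,8}:  v_{1} + v_{8} = 2·v_{2} + v_{4}  ⟹  sig = (2;(1,2))
  {3,8}:  v_{3} + v_{8} = v_{2} + 2·v_{4}  ⟹  sig = (2;(1,2))
  {7,8}:  v_{7} + v_{8} = v_{2} + 2·v_{5}  ⟹  sig = (2;(1,2))
  {2,4,5}:  v_{2} + v_{4} + v_{5} = v_{8}  ⟹  sig = (3;(1))

Sorted signature multiset PRS(X):
    |P|=2: 15 collections, coeffs (), (), (), (1), (1), (1), (1), (1), (1), (1,1), (1,1), (1,1), (1,2), (1,2), (1,2)
    |P|=3: 1 collection, coeffs (1)


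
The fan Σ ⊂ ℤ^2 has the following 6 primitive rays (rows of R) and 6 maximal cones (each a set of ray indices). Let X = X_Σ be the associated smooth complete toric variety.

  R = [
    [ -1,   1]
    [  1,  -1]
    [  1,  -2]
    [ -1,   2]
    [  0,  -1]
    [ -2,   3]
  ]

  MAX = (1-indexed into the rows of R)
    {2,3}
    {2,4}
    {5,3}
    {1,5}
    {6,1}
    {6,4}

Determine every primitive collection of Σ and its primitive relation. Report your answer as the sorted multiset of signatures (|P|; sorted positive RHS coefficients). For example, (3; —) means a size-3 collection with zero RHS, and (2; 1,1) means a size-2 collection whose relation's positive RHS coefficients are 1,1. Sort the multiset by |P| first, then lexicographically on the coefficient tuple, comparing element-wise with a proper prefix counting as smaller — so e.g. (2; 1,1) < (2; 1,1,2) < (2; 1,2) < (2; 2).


9 minimal non-faces of Δ(Σ) (on 6 rays):

  P={1,2}:  v_{1} + v_{2} = 0  →  sig = (2; —)
  P={3,4}:  v_{3} + v_{4} = 0  →  sig = (2; —)
  P={1,3}:  v_{1} + v_{3} = v_{5}  →  sig = (2; 1)
  P={1,4}:  v_{1} + v_{4} = v_{6}  →  sig = (2; 1)
  P={2,5}:  v_{2} + v_{5} = v_{3}  →  sig = (2; 1)
  P={2,6}:  v_{2} + v_{6} = v_{4}  →  sig = (2; 1)
  P={3,6}:  v_{3} + v_{6} = v_{1}  →  sig = (2; 1)
  P={4,5}:  v_{4} + v_{5} = v_{1}  →  sig = (2; 1)
  P={5,6}:  v_{5} + v_{6} = 2·v_{1}  →  sig = (2; 2)

Signatures (|P|; sorted positive RHS coefficients), sorted:
    |P|=2: 9 collections, coeffs (), (), (1), (1), (1), (1), (1), (1), (2)


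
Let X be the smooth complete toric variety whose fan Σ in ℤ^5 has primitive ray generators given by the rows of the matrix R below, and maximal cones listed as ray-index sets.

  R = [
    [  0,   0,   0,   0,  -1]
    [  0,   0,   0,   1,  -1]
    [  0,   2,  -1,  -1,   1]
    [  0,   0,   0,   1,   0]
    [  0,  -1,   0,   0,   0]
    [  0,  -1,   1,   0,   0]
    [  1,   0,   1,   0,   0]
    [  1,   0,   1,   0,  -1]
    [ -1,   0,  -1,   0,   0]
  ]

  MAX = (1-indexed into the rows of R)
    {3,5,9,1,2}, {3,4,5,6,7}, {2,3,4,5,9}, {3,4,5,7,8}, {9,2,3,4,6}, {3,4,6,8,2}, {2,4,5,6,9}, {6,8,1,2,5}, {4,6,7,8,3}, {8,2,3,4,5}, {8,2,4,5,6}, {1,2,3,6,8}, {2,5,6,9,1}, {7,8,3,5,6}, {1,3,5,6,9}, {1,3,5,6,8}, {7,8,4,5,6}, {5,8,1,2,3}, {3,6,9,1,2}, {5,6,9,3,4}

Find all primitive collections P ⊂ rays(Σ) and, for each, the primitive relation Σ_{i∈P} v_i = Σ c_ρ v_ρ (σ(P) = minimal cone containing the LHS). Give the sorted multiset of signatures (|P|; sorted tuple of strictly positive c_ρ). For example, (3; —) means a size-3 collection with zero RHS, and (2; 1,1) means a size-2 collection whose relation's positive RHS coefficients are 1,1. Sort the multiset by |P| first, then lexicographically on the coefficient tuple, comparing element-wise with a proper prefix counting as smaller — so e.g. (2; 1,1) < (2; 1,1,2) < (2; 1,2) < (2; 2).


|primitive collections| = 7. Relations:

  {7,9}:  v_{7} + v_{9} = 0  so sig = (2; —)
  {1,4}:  v_{1} + v_{4} = v_{2}  so sig = (2; 1)
  {1,7}:  v_{1} + v_{7} = v_{8}  so sig = (2; 1)
  {8,9}:  v_{8} + v_{9} = v_{1}  so sig = (2; 1)
  {2,7}:  v_{2} + v_{7} = v_{4} + v_{8}  so sig = (2; 1,1)
  {2,3,5,6}:  v_{2} + v_{3} + v_{5} + v_{6} = 0  so sig = (4; —)
  {3,4,5,6,8}:  v_{3} + v_{4} + v_{5} + v_{6} + v_{8} = v_{7}  so sig = (5; 1)

Sorted signature multiset PRS(X):
{ (2; —),  (2; 1) ×3,  (2; 1,1),  (4; —),  (5; 1) }


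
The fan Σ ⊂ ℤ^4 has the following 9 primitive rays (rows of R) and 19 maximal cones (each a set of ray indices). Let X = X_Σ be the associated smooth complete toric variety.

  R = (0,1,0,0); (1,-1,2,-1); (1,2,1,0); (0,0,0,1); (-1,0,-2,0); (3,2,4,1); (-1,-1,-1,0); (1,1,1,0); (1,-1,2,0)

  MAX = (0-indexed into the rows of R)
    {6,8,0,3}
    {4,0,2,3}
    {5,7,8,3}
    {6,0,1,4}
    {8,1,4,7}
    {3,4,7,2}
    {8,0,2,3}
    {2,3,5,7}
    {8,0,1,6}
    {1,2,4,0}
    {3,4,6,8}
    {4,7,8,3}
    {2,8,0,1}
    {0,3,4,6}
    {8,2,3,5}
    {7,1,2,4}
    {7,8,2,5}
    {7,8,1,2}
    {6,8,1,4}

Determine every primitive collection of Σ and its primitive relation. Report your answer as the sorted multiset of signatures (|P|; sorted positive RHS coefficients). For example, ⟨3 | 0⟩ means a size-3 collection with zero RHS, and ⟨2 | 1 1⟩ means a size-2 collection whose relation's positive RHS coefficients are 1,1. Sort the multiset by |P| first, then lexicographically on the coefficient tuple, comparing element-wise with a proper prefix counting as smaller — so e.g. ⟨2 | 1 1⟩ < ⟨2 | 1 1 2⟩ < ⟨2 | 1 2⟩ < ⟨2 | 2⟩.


11 minimal non-faces of Δ(Σ) (on 9 rays):

  {6,7}:  v_{6} + v_{7} = 0  so sig = ⟨2 | 0⟩
  {0,7}:  v_{0} + v_{7} = v_{2}  so sig = ⟨2 | 1⟩
  {1,3}:  v_{1} + v_{3} = v_{8}  so sig = ⟨2 | 1⟩
  {2,6}:  v_{2} + v_{6} = v_{0}  so sig = ⟨2 | 1⟩
  {5,6}:  v_{5} + v_{6} = v_{2} + v_{3} + v_{8}  so sig = ⟨2 | 1 1 1⟩
  {0,5}:  v_{0} + v_{5} = 2·v_{2} + v_{3} + v_{8}  so sig = ⟨2 | 1 1 2⟩
  {1,5}:  v_{1} + v_{5} = v_{2} + v_{7} + 2·v_{8}  so sig = ⟨2 | 1 1 2⟩
  {4,5}:  v_{4} + v_{5} = v_{3} + 2·v_{7}  so sig = ⟨2 | 1 2⟩
  {0,4,8}:  v_{0} + v_{4} + v_{8} = 0  so sig = ⟨3 | 0⟩
  {2,4,8}:  v_{2} + v_{4} + v_{8} = v_{7}  so sig = ⟨3 | 1⟩
  {2,3,7,8}:  v_{2} + v_{3} + v_{7} + v_{8} = v_{5}  so sig = ⟨4 | 1⟩

so the primitive-relation signature multiset is
{ ⟨2 | 0⟩,  ⟨2 | 1⟩ ×3,  ⟨2 | 1 1 1⟩,  ⟨2 | 1 1 2⟩ ×2,  ⟨2 | 1 2⟩,  ⟨3 | 0⟩,  ⟨3 | 1⟩,  ⟨4 | 1⟩ }


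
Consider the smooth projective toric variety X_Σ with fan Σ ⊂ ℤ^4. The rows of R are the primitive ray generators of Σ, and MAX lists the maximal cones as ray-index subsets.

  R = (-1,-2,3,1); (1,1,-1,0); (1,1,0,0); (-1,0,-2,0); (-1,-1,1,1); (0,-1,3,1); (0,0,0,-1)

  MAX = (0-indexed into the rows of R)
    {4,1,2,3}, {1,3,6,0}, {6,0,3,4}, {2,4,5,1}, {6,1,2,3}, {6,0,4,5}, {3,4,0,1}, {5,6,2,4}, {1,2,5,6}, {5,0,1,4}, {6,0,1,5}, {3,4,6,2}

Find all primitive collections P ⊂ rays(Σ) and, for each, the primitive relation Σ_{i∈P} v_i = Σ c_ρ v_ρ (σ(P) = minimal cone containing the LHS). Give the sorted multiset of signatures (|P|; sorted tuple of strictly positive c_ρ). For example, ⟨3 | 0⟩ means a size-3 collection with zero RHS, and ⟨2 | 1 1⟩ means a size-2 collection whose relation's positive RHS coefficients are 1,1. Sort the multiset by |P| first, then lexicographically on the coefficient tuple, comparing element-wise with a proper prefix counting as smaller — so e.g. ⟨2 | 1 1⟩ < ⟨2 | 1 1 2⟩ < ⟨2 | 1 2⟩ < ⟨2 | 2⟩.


Δ(Σ) — 7 vertices, 3 min non-faces:

  {0,2}:  v_{0} + v_{2} = v_{5}  so sig = ⟨2 | 1⟩
  {3,5}:  v_{3} + v_{5} = v_{4}  so sig = ⟨2 | 1⟩
  {1,4,6}:  v_{1} + v_{4} + v_{6} = 0  so sig = ⟨3 | 0⟩

Sorted signature multiset PRS(X):
    ⟨2 | 1⟩
    ⟨2 | 1⟩
    ⟨3 | 0⟩


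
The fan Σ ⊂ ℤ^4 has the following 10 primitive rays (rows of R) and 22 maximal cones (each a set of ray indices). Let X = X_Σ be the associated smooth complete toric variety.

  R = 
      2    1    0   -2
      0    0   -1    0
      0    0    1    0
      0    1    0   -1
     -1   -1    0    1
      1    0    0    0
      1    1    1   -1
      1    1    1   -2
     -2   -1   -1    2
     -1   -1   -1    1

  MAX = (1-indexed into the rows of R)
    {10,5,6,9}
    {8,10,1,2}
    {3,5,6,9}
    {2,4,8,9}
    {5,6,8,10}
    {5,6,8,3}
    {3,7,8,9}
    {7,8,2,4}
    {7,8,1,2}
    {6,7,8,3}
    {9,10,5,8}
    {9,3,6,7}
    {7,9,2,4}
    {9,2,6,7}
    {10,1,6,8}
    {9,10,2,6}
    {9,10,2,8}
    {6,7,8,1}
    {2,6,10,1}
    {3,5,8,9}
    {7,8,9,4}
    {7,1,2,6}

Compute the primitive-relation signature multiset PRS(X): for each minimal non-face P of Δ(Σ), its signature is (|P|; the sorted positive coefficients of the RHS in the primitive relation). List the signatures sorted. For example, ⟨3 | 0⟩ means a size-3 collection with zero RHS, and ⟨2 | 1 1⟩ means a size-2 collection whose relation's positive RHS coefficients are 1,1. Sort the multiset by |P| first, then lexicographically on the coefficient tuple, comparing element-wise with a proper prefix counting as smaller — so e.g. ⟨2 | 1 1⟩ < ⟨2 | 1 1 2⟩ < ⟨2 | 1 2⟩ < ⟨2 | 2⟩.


The 16 primitive collections of Σ (r=10, n=4):

  P = {2,3}:  v_{2} + v_{3} = 0  ⟹  sig = ⟨2 | 0⟩
  P = {7,10}:  v_{7} + v_{10} = 0  ⟹  sig = ⟨2 | 0⟩
  P = {1,9}:  v_{1} + v_{9} = v_{2}  ⟹  sig = ⟨2 | 1⟩
  P = {2,5}:  v_{2} + v_{5} = v_{10}  ⟹  sig = ⟨2 | 1⟩
  P = {3,10}:  v_{3} + v_{10} = v_{5}  ⟹  sig = ⟨2 | 1⟩
  P = {5,7}:  v_{5} + v_{7} = v_{3}  ⟹  sig = ⟨2 | 1⟩
  P = {1,3}:  v_{1} + v_{3} = v_{6} + v_{8}  ⟹  sig = ⟨2 | 1 1⟩
  P = {4,5}:  v_{4} + v_{5} = v_{8} + v_{9}  ⟹  sig = ⟨2 | 1 1⟩
  P = {4,6}:  v_{4} + v_{6} = v_{2} + v_{7}  ⟹  sig = ⟨2 | 1 1⟩
  P = {1,5}:  v_{1} + v_{5} = v_{6} + v_{8} + v_{10}  ⟹  sig = ⟨2 | 1 1 1⟩
  P = {3,4}:  v_{3} + v_{4} = v_{7} + v_{8} + v_{9}  ⟹  sig = ⟨2 | 1 1 1⟩
  P = {4,10}:  v_{4} + v_{10} = v_{2} + v_{8} + v_{9}  ⟹  sig = ⟨2 | 1 1 1⟩
  P = {1,4}:  v_{1} + v_{4} = 2·v_{2} + v_{7} + v_{8}  ⟹  sig = ⟨2 | 1 1 2⟩
  P = {6,8,9}:  v_{6} + v_{8} + v_{9} = 0  ⟹  sig = ⟨3 | 0⟩
  P = {2,6,8}:  v_{2} + v_{6} + v_{8} = v_{1}  ⟹  sig = ⟨3 | 1⟩
  P = {2,7,8,9}:  v_{2} + v_{7} + v_{8} + v_{9} = v_{4}  ⟹  sig = ⟨4 | 1⟩

Signatures (|P|; sorted positive RHS coefficients), sorted:
    |P|=2: 13 collections, coeffs (), (), (1), (1), (1), (1), (1,1), (1,1), (1,1), (1,1,1), (1,1,1), (1,1,1), (1,1,2)
    |P|=3: 2 collections, coeffs (), (1)
    |P|=4: 1 collection, coeffs (1)


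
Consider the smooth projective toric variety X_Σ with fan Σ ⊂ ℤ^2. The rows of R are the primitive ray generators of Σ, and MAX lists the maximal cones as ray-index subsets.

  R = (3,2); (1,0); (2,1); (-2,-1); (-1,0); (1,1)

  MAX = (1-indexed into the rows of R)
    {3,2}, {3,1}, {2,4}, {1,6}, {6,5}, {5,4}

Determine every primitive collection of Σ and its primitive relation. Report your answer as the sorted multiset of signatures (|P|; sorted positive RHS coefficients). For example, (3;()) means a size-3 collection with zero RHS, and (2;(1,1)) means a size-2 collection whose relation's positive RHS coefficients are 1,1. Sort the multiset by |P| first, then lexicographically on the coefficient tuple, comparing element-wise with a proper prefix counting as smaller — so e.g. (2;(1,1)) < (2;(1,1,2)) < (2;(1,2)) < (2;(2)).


The 9 primitive collections of Σ (r=6, n=2):

  {2,5}:  v_{2} + v_{5} = 0  ⇒ sig = (2;())
  {3,4}:  v_{3} + v_{4} = 0  ⇒ sig = (2;())
  {1,4}:  v_{1} + v_{4} = v_{6}  ⇒ sig = (2;(1))
  {2,6}:  v_{2} + v_{6} = v_{3}  ⇒ sig = (2;(1))
  {3,5}:  v_{3} + v_{5} = v_{6}  ⇒ sig = (2;(1))
  {3,6}:  v_{3} + v_{6} = v_{1}  ⇒ sig = (2;(1))
  {4,6}:  v_{4} + v_{6} = v_{5}  ⇒ sig = (2;(1))
  {1,2}:  v_{1} + v_{2} = 2·v_{3}  ⇒ sig = (2;(2))
  {1,5}:  v_{1} + v_{5} = 2·v_{6}  ⇒ sig = (2;(2))

Sorted signature multiset PRS(X):
{ (2;()) ×2,  (2;(1)) ×5,  (2;(2)) ×2 }


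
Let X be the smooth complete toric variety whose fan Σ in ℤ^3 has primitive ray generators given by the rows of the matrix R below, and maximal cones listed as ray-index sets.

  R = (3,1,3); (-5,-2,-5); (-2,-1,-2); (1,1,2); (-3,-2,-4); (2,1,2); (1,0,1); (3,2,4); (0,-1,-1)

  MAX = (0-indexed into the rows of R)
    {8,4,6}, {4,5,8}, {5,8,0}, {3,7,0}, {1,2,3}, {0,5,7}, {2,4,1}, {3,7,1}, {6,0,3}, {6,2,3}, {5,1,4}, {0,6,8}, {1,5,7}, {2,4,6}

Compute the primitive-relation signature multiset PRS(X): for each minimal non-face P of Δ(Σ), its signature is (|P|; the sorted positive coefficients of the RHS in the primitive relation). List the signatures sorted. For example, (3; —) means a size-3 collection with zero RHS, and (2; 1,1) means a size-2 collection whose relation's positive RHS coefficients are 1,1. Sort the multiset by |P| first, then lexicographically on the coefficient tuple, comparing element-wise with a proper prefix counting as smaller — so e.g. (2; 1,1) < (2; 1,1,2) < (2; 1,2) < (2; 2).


15 minimal non-faces of Δ(Σ) (on 9 rays):

  P = {2,5}:  v_{2} + v_{5} = 0 ; sig = (2; —)
  P = {4,7}:  v_{4} + v_{7} = 0 ; sig = (2; —)
  P = {0,1}:  v_{0} + v_{1} = v_{2} ; sig = (2; 1)
  P = {0,2}:  v_{0} + v_{2} = v_{6} ; sig = (2; 1)
  P = {0,4}:  v_{0} + v_{4} = v_{8} ; sig = (2; 1)
  P = {2,7}:  v_{2} + v_{7} = v_{3} ; sig = (2; 1)
  P = {3,4}:  v_{3} + v_{4} = v_{2} ; sig = (2; 1)
  P = {3,5}:  v_{3} + v_{5} = v_{7} ; sig = (2; 1)
  P = {3,8}:  v_{3} + v_{8} = v_{6} ; sig = (2; 1)
  P = {5,6}:  v_{5} + v_{6} = v_{0} ; sig = (2; 1)
  P = {7,8}:  v_{7} + v_{8} = v_{0} ; sig = (2; 1)
  P = {1,8}:  v_{1} + v_{8} = v_{2} + v_{4} ; sig = (2; 1,1)
  P = {2,8}:  v_{2} + v_{8} = v_{4} + v_{6} ; sig = (2; 1,1)
  P = {6,7}:  v_{6} + v_{7} = v_{0} + v_{3} ; sig = (2; 1,1)
  P = {1,6}:  v_{1} + v_{6} = 2·v_{2} ; sig = (2; 2)

Signatures (|P|; sorted positive RHS coefficients), sorted:
    (2; —)
    (2; —)
    (2; 1)
    (2; 1)
    (2; 1)
    (2; 1)
    (2; 1)
    (2; 1)
    (2; 1)
    (2; 1)
    (2; 1)
    (2; 1,1)
    (2; 1,1)
    (2; 1,1)
    (2; 2)


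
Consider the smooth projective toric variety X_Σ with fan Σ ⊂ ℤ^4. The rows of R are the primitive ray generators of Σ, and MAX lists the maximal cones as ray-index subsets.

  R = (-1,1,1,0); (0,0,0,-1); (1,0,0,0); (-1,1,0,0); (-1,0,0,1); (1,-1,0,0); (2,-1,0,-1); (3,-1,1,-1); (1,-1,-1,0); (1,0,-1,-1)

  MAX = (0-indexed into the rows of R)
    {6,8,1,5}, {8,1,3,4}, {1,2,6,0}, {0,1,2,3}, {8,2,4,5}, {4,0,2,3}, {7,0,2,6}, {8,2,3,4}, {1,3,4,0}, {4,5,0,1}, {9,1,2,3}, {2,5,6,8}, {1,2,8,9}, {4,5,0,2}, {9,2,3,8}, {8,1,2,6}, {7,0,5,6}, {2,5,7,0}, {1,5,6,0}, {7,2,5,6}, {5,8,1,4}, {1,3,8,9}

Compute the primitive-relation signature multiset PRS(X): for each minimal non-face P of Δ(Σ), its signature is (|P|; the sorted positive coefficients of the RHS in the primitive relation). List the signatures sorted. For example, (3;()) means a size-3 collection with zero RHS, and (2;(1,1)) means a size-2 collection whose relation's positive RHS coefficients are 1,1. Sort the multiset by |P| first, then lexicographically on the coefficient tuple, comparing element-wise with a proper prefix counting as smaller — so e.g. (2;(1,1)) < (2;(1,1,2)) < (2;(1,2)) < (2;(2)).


Σ has 17 primitive collections:

  {0,8}:  v_{0} + v_{8} = 0  ⟹  sig = (2;())
  {3,5}:  v_{3} + v_{5} = 0  ⟹  sig = (2;())
  {4,6}:  v_{4} + v_{6} = v_{5}  ⟹  sig = (2;(1))
  {3,6}:  v_{3} + v_{6} = v_{1} + v_{2}  ⟹  sig = (2;(1,1))
  {4,9}:  v_{4} + v_{9} = v_{3} + v_{8}  ⟹  sig = (2;(1,1))
  {0,9}:  v_{0} + v_{9} = v_{1} + v_{2} + v_{3}  ⟹  sig = (2;(1,1,1))
  {3,7}:  v_{3} + v_{7} = v_{0} + v_{2} + v_{6}  ⟹  sig = (2;(1,1,1))
  {5,9}:  v_{5} + v_{9} = v_{1} + v_{2} + v_{8}  ⟹  sig = (2;(1,1,1))
  {7,8}:  v_{7} + v_{8} = v_{2} + v_{5} + v_{6}  ⟹  sig = (2;(1,1,1))
  {4,7}:  v_{4} + v_{7} = v_{0} + v_{2} + 2·v_{5}  ⟹  sig = (2;(1,1,2))
  {7,9}:  v_{7} + v_{9} = v_{1} + 2·v_{2} + v_{6}  ⟹  sig = (2;(1,1,2))
  {1,7}:  v_{1} + v_{7} = v_{0} + 2·v_{6}  ⟹  sig = (2;(1,2))
  {6,9}:  v_{6} + v_{9} = 2·v_{1} + 2·v_{2} + v_{8}  ⟹  sig = (2;(1,2,2))
  {1,2,4}:  v_{1} + v_{2} + v_{4} = 0  ⟹  sig = (3;())
  {1,2,5}:  v_{1} + v_{2} + v_{5} = v_{6}  ⟹  sig = (3;(1))
  {0,2,5,6}:  v_{0} + v_{2} + v_{5} + v_{6} = v_{7}  ⟹  sig = (4;(1))
  {1,2,3,8}:  v_{1} + v_{2} + v_{3} + v_{8} = v_{9}  ⟹  sig = (4;(1))

so the primitive-relation signature multiset is
    (2;())
    (2;())
    (2;(1))
    (2;(1,1))
    (2;(1,1))
    (2;(1,1,1))
    (2;(1,1,1))
    (2;(1,1,1))
    (2;(1,1,1))
    (2;(1,1,2))
    (2;(1,1,2))
    (2;(1,2))
    (2;(1,2,2))
    (3;())
    (3;(1))
    (4;(1))
    (4;(1))


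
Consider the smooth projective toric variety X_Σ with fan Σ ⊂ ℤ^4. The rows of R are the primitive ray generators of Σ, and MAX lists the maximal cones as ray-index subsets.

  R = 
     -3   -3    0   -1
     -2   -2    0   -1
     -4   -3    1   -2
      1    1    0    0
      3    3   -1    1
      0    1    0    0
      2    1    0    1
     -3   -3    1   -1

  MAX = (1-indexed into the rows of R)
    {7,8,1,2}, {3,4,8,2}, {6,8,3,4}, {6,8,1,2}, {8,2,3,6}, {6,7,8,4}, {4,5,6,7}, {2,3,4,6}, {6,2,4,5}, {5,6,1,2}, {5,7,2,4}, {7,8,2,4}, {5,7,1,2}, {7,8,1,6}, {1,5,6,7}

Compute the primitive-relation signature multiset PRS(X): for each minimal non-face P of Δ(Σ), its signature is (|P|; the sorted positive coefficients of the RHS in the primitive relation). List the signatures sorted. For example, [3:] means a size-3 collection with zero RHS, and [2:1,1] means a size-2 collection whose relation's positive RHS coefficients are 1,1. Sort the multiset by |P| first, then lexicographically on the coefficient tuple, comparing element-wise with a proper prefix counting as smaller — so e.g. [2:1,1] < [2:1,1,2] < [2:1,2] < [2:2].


Σ has 7 primitive collections:

  {5,8}:  v_{5} + v_{8} = 0  →  sig = [2:]
  {1,4}:  v_{1} + v_{4} = v_{2}  →  sig = [2:1]
  {3,7}:  v_{3} + v_{7} = v_{4} + v_{8}  →  sig = [2:1,1]
  {3,5}:  v_{3} + v_{5} = v_{2} + v_{4} + v_{6}  →  sig = [2:1,1,1]
  {1,3}:  v_{1} + v_{3} = 2·v_{2} + v_{6} + v_{8}  →  sig = [2:1,1,2]
  {2,6,7}:  v_{2} + v_{6} + v_{7} = 0  →  sig = [3:]
  {2,4,6,8}:  v_{2} + v_{4} + v_{6} + v_{8} = v_{3}  →  sig = [4:1]

Hence PRS(X_Σ) =
[[2:], [2:1], [2:1,1], [2:1,1,1], [2:1,1,2], [3:], [4:1]]


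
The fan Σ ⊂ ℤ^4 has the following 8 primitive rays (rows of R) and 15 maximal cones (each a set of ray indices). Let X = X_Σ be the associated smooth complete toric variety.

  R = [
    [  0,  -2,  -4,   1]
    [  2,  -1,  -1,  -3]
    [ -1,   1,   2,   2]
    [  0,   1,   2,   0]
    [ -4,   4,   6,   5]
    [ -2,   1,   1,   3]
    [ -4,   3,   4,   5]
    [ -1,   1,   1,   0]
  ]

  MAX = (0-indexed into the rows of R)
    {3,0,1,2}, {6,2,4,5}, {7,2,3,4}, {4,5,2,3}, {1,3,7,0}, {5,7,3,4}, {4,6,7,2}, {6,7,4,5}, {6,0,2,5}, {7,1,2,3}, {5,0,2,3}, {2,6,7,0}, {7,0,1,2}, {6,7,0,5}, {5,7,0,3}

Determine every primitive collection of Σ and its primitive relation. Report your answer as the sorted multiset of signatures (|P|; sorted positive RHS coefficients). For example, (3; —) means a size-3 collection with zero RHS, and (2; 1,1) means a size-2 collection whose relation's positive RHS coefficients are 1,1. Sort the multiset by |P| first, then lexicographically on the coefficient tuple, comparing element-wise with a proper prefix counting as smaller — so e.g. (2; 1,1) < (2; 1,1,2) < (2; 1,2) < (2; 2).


7 minimal non-faces of Δ(Σ) (on 8 rays):

  • {1,5}:  v_{1} + v_{5} = 0  →  sig = (2; —)
  • {3,6}:  v_{3} + v_{6} = v_{4}  →  sig = (2; 1)
  • {1,6}:  v_{1} + v_{6} = v_{2} + v_{7}  →  sig = (2; 1,1)
  • {1,4}:  v_{1} + v_{4} = v_{2} + v_{3} + v_{7}  →  sig = (2; 1,1,1)
  • {0,4}:  v_{0} + v_{4} = 2·v_{5}  →  sig = (2; 2)
  • {2,5,7}:  v_{2} + v_{5} + v_{7} = v_{6}  →  sig = (3; 1)
  • {0,2,3,7}:  v_{0} + v_{2} + v_{3} + v_{7} = v_{5}  →  sig = (4; 1)

Hence PRS(X_Σ) =
    (2; —)
    (2; 1)
    (2; 1,1)
    (2; 1,1,1)
    (2; 2)
    (3; 1)
    (4; 1)


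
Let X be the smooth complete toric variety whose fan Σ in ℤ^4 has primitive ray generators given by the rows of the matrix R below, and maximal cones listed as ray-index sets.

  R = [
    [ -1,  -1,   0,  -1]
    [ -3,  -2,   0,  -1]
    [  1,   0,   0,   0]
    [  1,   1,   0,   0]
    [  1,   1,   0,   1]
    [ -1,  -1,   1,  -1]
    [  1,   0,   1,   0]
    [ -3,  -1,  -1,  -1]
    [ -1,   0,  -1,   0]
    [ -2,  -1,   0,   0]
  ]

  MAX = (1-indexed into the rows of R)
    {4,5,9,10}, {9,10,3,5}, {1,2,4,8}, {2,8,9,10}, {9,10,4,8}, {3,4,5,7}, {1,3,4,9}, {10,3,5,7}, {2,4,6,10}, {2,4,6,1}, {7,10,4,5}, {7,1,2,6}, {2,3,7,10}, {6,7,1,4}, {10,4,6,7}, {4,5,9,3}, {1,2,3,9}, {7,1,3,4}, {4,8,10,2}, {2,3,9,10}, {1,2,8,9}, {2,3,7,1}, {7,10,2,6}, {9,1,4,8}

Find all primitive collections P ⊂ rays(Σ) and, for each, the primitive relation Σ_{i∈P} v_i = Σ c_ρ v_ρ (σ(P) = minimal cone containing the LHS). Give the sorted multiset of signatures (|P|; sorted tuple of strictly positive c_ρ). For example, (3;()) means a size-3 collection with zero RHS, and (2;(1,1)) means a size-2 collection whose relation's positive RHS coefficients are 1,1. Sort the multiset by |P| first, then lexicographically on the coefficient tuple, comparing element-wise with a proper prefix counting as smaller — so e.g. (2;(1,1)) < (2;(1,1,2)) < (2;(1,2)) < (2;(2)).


The 15 primitive collections of Σ (r=10, n=4):

  P={1,5}:  v_{1} + v_{5} = 0  ⇒ sig = (2;())
  P={7,9}:  v_{7} + v_{9} = 0  ⇒ sig = (2;())
  P={1,10}:  v_{1} + v_{10} = v_{2}  ⇒ sig = (2;(1))
  P={2,5}:  v_{2} + v_{5} = v_{10}  ⇒ sig = (2;(1))
  P={3,6}:  v_{3} + v_{6} = v_{1} + v_{7}  ⇒ sig = (2;(1,1))
  P={3,8}:  v_{3} + v_{8} = v_{1} + v_{9}  ⇒ sig = (2;(1,1))
  P={6,9}:  v_{6} + v_{9} = v_{2} + v_{4}  ⇒ sig = (2;(1,1))
  P={7,8}:  v_{7} + v_{8} = v_{2} + v_{4}  ⇒ sig = (2;(1,1))
  P={5,6}:  v_{5} + v_{6} = v_{4} + v_{7} + v_{10}  ⇒ sig = (2;(1,1,1))
  P={5,8}:  v_{5} + v_{8} = v_{4} + v_{9} + v_{10}  ⇒ sig = (2;(1,1,1))
  P={6,8}:  v_{6} + v_{8} = 2·v_{2} + 2·v_{4}  ⇒ sig = (2;(2,2))
  P={3,4,10}:  v_{3} + v_{4} + v_{10} = 0  ⇒ sig = (3;())
  P={2,3,4}:  v_{2} + v_{3} + v_{4} = v_{1}  ⇒ sig = (3;(1))
  P={2,4,7}:  v_{2} + v_{4} + v_{7} = v_{6}  ⇒ sig = (3;(1))
  P={2,4,9}:  v_{2} + v_{4} + v_{9} = v_{8}  ⇒ sig = (3;(1))

Hence PRS(X_Σ) =
[(2;()), (2;()), (2;(1)), (2;(1)), (2;(1,1)), (2;(1,1)), (2;(1,1)), (2;(1,1)), (2;(1,1,1)), (2;(1,1,1)), (2;(2,2)), (3;()), (3;(1)), (3;(1)), (3;(1))]


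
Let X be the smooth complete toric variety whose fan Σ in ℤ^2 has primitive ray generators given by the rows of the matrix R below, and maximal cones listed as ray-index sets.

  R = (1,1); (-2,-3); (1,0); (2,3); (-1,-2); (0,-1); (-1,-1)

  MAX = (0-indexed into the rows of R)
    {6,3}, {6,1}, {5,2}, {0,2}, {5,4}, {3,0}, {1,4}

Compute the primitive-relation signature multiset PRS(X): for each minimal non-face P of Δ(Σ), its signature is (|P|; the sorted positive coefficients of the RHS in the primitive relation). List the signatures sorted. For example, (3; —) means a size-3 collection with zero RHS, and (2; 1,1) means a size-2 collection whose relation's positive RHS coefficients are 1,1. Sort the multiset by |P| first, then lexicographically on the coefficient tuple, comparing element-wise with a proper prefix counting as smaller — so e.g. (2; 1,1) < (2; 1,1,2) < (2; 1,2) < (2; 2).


The 14 primitive collections of Σ (r=7, n=2):

  • {0,6}:  v_{0} + v_{6} = 0  ⟹  sig = (2; —)
  • {1,3}:  v_{1} + v_{3} = 0  ⟹  sig = (2; —)
  • {0,1}:  v_{0} + v_{1} = v_{4}  ⟹  sig = (2; 1)
  • {0,4}:  v_{0} + v_{4} = v_{5}  ⟹  sig = (2; 1)
  • {0,5}:  v_{0} + v_{5} = v_{2}  ⟹  sig = (2; 1)
  • {2,6}:  v_{2} + v_{6} = v_{5}  ⟹  sig = (2; 1)
  • {3,4}:  v_{3} + v_{4} = v_{0}  ⟹  sig = (2; 1)
  • {4,6}:  v_{4} + v_{6} = v_{1}  ⟹  sig = (2; 1)
  • {5,6}:  v_{5} + v_{6} = v_{4}  ⟹  sig = (2; 1)
  • {1,2}:  v_{1} + v_{2} = v_{4} + v_{5}  ⟹  sig = (2; 1,1)
  • {1,5}:  v_{1} + v_{5} = 2·v_{4}  ⟹  sig = (2; 2)
  • {2,4}:  v_{2} + v_{4} = 2·v_{5}  ⟹  sig = (2; 2)
  • {3,5}:  v_{3} + v_{5} = 2·v_{0}  ⟹  sig = (2; 2)
  • {2,3}:  v_{2} + v_{3} = 3·v_{0}  ⟹  sig = (2; 3)

so the primitive-relation signature multiset is
    |P|=2: 14 collections, coeffs (), (), (1), (1), (1), (1), (1), (1), (1), (1,1), (2), (2), (2), (3)


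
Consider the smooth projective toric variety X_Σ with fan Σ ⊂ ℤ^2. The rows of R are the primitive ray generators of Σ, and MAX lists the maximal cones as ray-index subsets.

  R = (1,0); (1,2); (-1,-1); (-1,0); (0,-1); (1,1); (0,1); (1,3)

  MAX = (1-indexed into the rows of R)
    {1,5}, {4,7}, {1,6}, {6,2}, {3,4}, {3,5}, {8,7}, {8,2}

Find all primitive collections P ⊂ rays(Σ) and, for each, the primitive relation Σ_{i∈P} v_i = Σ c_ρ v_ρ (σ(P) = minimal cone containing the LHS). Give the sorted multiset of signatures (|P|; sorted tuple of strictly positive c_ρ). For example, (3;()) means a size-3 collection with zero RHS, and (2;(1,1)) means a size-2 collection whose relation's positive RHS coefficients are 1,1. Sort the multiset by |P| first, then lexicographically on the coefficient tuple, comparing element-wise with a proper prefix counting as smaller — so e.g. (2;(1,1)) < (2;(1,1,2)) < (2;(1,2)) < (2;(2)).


|primitive collections| = 20. Relations:

  {1,4}:  v_{1} + v_{4} = 0 ; sig = (2;())
  {3,6}:  v_{3} + v_{6} = 0 ; sig = (2;())
  {5,7}:  v_{5} + v_{7} = 0 ; sig = (2;())
  {1,3}:  v_{1} + v_{3} = v_{5} ; sig = (2;(1))
  {1,7}:  v_{1} + v_{7} = v_{6} ; sig = (2;(1))
  {2,3}:  v_{2} + v_{3} = v_{7} ; sig = (2;(1))
  {2,5}:  v_{2} + v_{5} = v_{6} ; sig = (2;(1))
  {2,7}:  v_{2} + v_{7} = v_{8} ; sig = (2;(1))
  {3,7}:  v_{3} + v_{7} = v_{4} ; sig = (2;(1))
  {4,5}:  v_{4} + v_{5} = v_{3} ; sig = (2;(1))
  {4,6}:  v_{4} + v_{6} = v_{7} ; sig = (2;(1))
  {5,6}:  v_{5} + v_{6} = v_{1} ; sig = (2;(1))
  {5,8}:  v_{5} + v_{8} = v_{2} ; sig = (2;(1))
  {6,7}:  v_{6} + v_{7} = v_{2} ; sig = (2;(1))
  {1,8}:  v_{1} + v_{8} = v_{2} + v_{6} ; sig = (2;(1,1))
  {1,2}:  v_{1} + v_{2} = 2·v_{6} ; sig = (2;(2))
  {2,4}:  v_{2} + v_{4} = 2·v_{7} ; sig = (2;(2))
  {3,8}:  v_{3} + v_{8} = 2·v_{7} ; sig = (2;(2))
  {6,8}:  v_{6} + v_{8} = 2·v_{2} ; sig = (2;(2))
  {4,8}:  v_{4} + v_{8} = 3·v_{7} ; sig = (2;(3))

Sorted signature multiset PRS(X):
    (2;())
    (2;())
    (2;())
    (2;(1))
    (2;(1))
    (2;(1))
    (2;(1))
    (2;(1))
    (2;(1))
    (2;(1))
    (2;(1))
    (2;(1))
    (2;(1))
    (2;(1))
    (2;(1,1))
    (2;(2))
    (2;(2))
    (2;(2))
    (2;(2))
    (2;(3))


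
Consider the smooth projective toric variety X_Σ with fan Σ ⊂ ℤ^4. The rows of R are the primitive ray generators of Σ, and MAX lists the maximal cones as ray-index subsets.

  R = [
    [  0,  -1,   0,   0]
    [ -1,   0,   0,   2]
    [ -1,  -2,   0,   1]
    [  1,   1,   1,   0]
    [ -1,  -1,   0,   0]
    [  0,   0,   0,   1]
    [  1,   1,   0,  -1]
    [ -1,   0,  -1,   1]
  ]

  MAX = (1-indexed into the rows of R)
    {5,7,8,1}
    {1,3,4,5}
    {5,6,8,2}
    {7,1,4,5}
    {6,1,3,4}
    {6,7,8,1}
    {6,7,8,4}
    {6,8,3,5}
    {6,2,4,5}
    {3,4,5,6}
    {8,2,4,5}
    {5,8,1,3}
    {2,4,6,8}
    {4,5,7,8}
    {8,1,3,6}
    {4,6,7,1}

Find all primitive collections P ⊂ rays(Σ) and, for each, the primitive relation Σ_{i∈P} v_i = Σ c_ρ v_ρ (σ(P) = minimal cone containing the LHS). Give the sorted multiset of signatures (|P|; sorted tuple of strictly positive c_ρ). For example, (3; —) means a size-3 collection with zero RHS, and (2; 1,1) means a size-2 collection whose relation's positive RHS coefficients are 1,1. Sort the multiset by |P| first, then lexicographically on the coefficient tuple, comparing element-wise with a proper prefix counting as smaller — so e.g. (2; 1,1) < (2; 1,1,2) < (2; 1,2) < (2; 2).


Primitive collections (9):

  P = {3,7}:  v_{3} + v_{7} = v_{1}  so sig = (2; 1)
  P = {2,7}:  v_{2} + v_{7} = v_{4} + v_{8}  so sig = (2; 1,1)
  P = {1,2}:  v_{1} + v_{2} = v_{5} + 2·v_{6}  so sig = (2; 1,2)
  P = {2,3}:  v_{2} + v_{3} = 2·v_{5} + 3·v_{6}  so sig = (2; 2,3)
  P = {5,6,7}:  v_{5} + v_{6} + v_{7} = 0  so sig = (3; —)
  P = {1,4,8}:  v_{1} + v_{4} + v_{8} = v_{6}  so sig = (3; 1)
  P = {1,5,6}:  v_{1} + v_{5} + v_{6} = v_{3}  so sig = (3; 1)
  P = {3,4,8}:  v_{3} + v_{4} + v_{8} = v_{5} + 2·v_{6}  so sig = (3; 1,2)
  P = {4,5,6,8}:  v_{4} + v_{5} + v_{6} + v_{8} = v_{2}  so sig = (4; 1)

Signatures (|P|; sorted positive RHS coefficients), sorted:
    |P|=2: 4 collections, coeffs (1), (1,1), (1,2), (2,3)
    |P|=3: 4 collections, coeffs (), (1), (1), (1,2)
    |P|=4: 1 collection, coeffs (1)


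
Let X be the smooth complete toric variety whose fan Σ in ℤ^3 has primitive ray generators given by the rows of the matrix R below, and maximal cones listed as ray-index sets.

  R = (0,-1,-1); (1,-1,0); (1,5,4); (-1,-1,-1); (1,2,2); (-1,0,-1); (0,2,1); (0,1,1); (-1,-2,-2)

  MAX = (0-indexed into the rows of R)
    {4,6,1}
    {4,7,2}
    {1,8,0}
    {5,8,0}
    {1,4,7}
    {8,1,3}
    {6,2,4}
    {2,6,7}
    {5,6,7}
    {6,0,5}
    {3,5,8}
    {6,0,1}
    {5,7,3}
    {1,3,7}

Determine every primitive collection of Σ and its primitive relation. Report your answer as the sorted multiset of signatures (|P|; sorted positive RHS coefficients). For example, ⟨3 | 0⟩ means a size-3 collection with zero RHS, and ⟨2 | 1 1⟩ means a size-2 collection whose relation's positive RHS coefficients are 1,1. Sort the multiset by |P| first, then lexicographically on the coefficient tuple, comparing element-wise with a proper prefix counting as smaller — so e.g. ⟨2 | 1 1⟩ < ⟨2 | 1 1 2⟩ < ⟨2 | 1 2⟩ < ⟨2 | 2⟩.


Σ has 17 primitive collections:

  P={0,7}:  v_{0} + v_{7} = 0  →  sig = ⟨2 | 0⟩
  P={4,8}:  v_{4} + v_{8} = 0  →  sig = ⟨2 | 0⟩
  P={0,3}:  v_{0} + v_{3} = v_{8}  →  sig = ⟨2 | 1⟩
  P={1,5}:  v_{1} + v_{5} = v_{0}  →  sig = ⟨2 | 1⟩
  P={3,4}:  v_{3} + v_{4} = v_{7}  →  sig = ⟨2 | 1⟩
  P={4,5}:  v_{4} + v_{5} = v_{6}  →  sig = ⟨2 | 1⟩
  P={6,8}:  v_{6} + v_{8} = v_{5}  →  sig = ⟨2 | 1⟩
  P={7,8}:  v_{7} + v_{8} = v_{3}  →  sig = ⟨2 | 1⟩
  P={0,2}:  v_{0} + v_{2} = v_{4} + v_{6}  →  sig = ⟨2 | 1 1⟩
  P={0,4}:  v_{0} + v_{4} = v_{1} + v_{6}  →  sig = ⟨2 | 1 1⟩
  P={2,8}:  v_{2} + v_{8} = v_{6} + v_{7}  →  sig = ⟨2 | 1 1⟩
  P={3,6}:  v_{3} + v_{6} = v_{5} + v_{7}  →  sig = ⟨2 | 1 1⟩
  P={2,3}:  v_{2} + v_{3} = v_{6} + 2·v_{7}  →  sig = ⟨2 | 1 2⟩
  P={2,5}:  v_{2} + v_{5} = 2·v_{6} + v_{7}  →  sig = ⟨2 | 1 2⟩
  P={1,2}:  v_{1} + v_{2} = 2·v_{4}  →  sig = ⟨2 | 2⟩
  P={1,6,7}:  v_{1} + v_{6} + v_{7} = v_{4}  →  sig = ⟨3 | 1⟩
  P={4,6,7}:  v_{4} + v_{6} + v_{7} = v_{2}  →  sig = ⟨3 | 1⟩

Signatures (|P|; sorted positive RHS coefficients), sorted:
[⟨2 | 0⟩, ⟨2 | 0⟩, ⟨2 | 1⟩, ⟨2 | 1⟩, ⟨2 | 1⟩, ⟨2 | 1⟩, ⟨2 | 1⟩, ⟨2 | 1⟩, ⟨2 | 1 1⟩, ⟨2 | 1 1⟩, ⟨2 | 1 1⟩, ⟨2 | 1 1⟩, ⟨2 | 1 2⟩, ⟨2 | 1 2⟩, ⟨2 | 2⟩, ⟨3 | 1⟩, ⟨3 | 1⟩]


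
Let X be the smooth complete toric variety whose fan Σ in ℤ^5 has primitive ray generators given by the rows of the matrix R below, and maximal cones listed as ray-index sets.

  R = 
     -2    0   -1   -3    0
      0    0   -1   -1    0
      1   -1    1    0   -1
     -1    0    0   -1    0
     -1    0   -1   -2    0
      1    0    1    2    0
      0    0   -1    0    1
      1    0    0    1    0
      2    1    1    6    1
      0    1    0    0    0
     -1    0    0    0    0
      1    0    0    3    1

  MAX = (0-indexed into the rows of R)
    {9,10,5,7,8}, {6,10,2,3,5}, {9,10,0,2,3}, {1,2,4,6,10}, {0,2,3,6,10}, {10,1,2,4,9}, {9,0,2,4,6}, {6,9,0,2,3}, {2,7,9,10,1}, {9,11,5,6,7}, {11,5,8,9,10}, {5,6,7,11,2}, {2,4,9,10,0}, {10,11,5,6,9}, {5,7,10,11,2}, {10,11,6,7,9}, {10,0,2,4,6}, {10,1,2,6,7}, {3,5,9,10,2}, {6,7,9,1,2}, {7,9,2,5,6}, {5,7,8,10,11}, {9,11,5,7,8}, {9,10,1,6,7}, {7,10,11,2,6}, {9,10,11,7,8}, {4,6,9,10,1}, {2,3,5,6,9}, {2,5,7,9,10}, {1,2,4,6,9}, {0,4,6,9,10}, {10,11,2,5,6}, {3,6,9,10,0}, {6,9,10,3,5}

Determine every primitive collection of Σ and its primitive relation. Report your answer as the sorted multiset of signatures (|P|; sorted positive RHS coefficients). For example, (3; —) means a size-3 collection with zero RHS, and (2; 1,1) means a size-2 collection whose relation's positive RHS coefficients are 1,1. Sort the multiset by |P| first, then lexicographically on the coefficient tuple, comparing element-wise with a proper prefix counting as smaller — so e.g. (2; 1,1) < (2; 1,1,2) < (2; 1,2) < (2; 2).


Δ(Σ) — 12 vertices, 23 min non-faces:

  P = {3,7}:  v_{3} + v_{7} = 0  →  sig = (2; —)
  P = {4,5}:  v_{4} + v_{5} = 0  →  sig = (2; —)
  P = {0,5}:  v_{0} + v_{5} = v_{3}  →  sig = (2; 1)
  P = {0,7}:  v_{0} + v_{7} = v_{4}  →  sig = (2; 1)
  P = {1,3}:  v_{1} + v_{3} = v_{4}  →  sig = (2; 1)
  P = {1,5}:  v_{1} + v_{5} = v_{7}  →  sig = (2; 1)
  P = {3,4}:  v_{3} + v_{4} = v_{0}  →  sig = (2; 1)
  P = {4,7}:  v_{4} + v_{7} = v_{1}  →  sig = (2; 1)
  P = {0,11}:  v_{0} + v_{11} = v_{6} + v_{10}  →  sig = (2; 1,1)
  P = {0,8}:  v_{0} + v_{8} = v_{9} + v_{10} + v_{11}  →  sig = (2; 1,1,1)
  P = {3,11}:  v_{3} + v_{11} = v_{5} + v_{6} + v_{10}  →  sig = (2; 1,1,1)
  P = {4,11}:  v_{4} + v_{11} = v_{6} + v_{7} + v_{10}  →  sig = (2; 1,1,1)
  P = {3,8}:  v_{3} + v_{8} = v_{5} + v_{9} + v_{10} + v_{11}  →  sig = (2; 1,1,1,1)
  P = {4,8}:  v_{4} + v_{8} = v_{7} + v_{9} + v_{10} + v_{11}  →  sig = (2; 1,1,1,1)
  P = {1,8}:  v_{1} + v_{8} = 2·v_{7} + v_{9} + v_{10} + v_{11}  →  sig = (2; 1,1,1,2)
  P = {1,11}:  v_{1} + v_{11} = v_{6} + 2·v_{7} + v_{10}  →  sig = (2; 1,1,2)
  P = {6,8}:  v_{6} + v_{8} = v_{9} + 2·v_{11}  →  sig = (2; 1,2)
  P = {2,8}:  v_{2} + v_{8} = 2·v_{5} + 2·v_{7} + v_{10}  →  sig = (2; 1,2,2)
  P = {0,1}:  v_{0} + v_{1} = 2·v_{4}  →  sig = (2; 2)
  P = {2,9,11}:  v_{2} + v_{9} + v_{11} = v_{5} + v_{7}  →  sig = (3; 1,1)
  P = {2,6,9,10}:  v_{2} + v_{6} + v_{9} + v_{10} = 0  →  sig = (4; —)
  P = {5,6,7,10}:  v_{5} + v_{6} + v_{7} + v_{10} = v_{11}  →  sig = (4; 1)
  P = {5,7,9,10,11}:  v_{5} + v_{7} + v_{9} + v_{10} + v_{11} = v_{8}  →  sig = (5; 1)

Sorted signature multiset PRS(X):
[(2; —), (2; —), (2; 1), (2; 1), (2; 1), (2; 1), (2; 1), (2; 1), (2; 1,1), (2; 1,1,1), (2; 1,1,1), (2; 1,1,1), (2; 1,1,1,1), (2; 1,1,1,1), (2; 1,1,1,2), (2; 1,1,2), (2; 1,2), (2; 1,2,2), (2; 2), (3; 1,1), (4; —), (4; 1), (5; 1)]
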